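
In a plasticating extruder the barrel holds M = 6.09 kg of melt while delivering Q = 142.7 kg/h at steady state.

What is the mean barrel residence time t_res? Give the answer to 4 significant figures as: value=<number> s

Q_s = Q / 3600 = 142.7 / 3600 = 0.0396389 kg/s
t_res = M / Q_s = 6.09 ÷ 0.0396389 = 153.637 s

value=153.6 s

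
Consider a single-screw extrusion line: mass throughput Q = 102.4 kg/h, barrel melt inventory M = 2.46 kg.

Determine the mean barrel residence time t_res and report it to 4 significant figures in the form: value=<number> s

Convert throughput: Q = 102.4 kg/h = 102.4/3600 = 0.0284444 kg/s
t_res = M / Q_s = 2.46 ÷ 0.0284444 = 86.4844 s

value=86.48 s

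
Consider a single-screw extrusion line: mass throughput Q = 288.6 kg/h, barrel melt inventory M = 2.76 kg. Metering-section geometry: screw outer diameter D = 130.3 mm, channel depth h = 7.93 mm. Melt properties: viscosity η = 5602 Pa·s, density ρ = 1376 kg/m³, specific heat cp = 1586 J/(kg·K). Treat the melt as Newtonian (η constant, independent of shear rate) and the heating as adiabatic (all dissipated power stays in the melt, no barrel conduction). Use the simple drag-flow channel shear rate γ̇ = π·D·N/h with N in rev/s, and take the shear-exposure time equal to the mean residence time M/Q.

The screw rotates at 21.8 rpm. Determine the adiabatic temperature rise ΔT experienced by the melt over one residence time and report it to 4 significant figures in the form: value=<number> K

value=31.09 K

Throughput in SI: Q_s = 288.6 kg/h ÷ 3600 s/h = 0.0801667 kg/s
t_res = M / Q_s = 2.76 ÷ 0.0801667 = 34.4283 s
Convert to SI: D = 0.1303 m, h = 0.00793 m, N = 21.8/60 = 0.363333 rev/s
γ̇ = π·D·N / h = π · 0.1303 · 0.363333 / 0.00793 = 18.7554 s⁻¹
Adiabatic rise: ΔT = η γ̇² t_res / (ρ cp) = 5602·(18.7554)²·34.4283 / (1376·1586) = 31.0878 K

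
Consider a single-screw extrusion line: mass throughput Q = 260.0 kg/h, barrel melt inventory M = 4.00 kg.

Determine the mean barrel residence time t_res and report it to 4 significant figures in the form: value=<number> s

value=55.38 s

Convert throughput: Q = 260.0 kg/h = 260.0/3600 = 0.0722222 kg/s
t_res = M / Q_s = 4.00 ÷ 0.0722222 = 55.3846 s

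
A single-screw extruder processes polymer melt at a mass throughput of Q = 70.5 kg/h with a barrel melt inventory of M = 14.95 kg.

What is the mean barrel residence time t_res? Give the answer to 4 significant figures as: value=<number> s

value=763.4 s

Throughput in SI: Q_s = 70.5 kg/h ÷ 3600 s/h = 0.0195833 kg/s
t_res = M / Q_s = 14.95 ÷ 0.0195833 = 763.404 s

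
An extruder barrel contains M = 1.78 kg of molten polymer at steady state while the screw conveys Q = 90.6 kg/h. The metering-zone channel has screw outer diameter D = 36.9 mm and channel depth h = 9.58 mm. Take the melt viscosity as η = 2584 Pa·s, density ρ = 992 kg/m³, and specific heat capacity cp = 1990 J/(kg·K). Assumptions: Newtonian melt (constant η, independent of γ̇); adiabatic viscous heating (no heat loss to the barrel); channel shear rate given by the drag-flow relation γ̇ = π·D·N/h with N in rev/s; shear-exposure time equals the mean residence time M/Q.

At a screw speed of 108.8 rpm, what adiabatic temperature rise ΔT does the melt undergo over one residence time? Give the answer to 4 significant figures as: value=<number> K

value=44.58 K

Convert throughput: Q = 90.6 kg/h = 90.6/3600 = 0.0251667 kg/s
t_res = M / Q_s = 1.78 ÷ 0.0251667 = 70.7285 s
Geometry in metres: D = 36.9 mm → 0.0369 m, h = 9.58 mm → 0.00958 m; screw speed N = 108.8 rpm = 1.81333 rev/s
γ̇ = π·D·N / h = π · 0.0369 · 1.81333 / 0.00958 = 21.9426 s⁻¹
ΔT = η·γ̇²·t_res/(ρ·cp) = [2584 × 21.9426² × 70.7285] / [992 × 1990] = 44.5758 K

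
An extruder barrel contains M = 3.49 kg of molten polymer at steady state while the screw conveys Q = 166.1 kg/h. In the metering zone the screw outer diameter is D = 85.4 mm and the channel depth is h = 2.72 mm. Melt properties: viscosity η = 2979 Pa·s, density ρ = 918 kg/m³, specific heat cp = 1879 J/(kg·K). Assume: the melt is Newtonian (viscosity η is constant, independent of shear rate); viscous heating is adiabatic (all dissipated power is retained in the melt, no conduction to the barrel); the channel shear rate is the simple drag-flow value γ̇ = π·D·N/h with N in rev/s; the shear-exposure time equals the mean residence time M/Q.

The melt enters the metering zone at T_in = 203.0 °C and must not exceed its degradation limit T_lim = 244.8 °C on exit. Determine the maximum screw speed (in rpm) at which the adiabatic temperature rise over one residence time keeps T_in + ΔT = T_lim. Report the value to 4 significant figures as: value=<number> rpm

Q_s = Q / 3600 = 166.1 / 3600 = 0.0461389 kg/s
t_res = M / Q_s = 3.49 / 0.0461389 = 75.6412 s
Convert to metres: D = 0.0854 m, h = 0.00272 m
ΔT_a = T_lim − T_in = 244.8 − 203.0 = 41.8 K
γ̇_max² = ΔT_a·ρ·cp/(η·t_res) = 41.8·918·1879/(2979·75.6412) = 319.976 s⁻²
γ̇_max = √319.976 = 17.8879 s⁻¹
N_max = γ̇_max·h / (π·D) = 17.8879 · 0.00272 / (π · 0.0854) = 0.181351 rev/s = 10.8811 rpm

value=10.88 rpm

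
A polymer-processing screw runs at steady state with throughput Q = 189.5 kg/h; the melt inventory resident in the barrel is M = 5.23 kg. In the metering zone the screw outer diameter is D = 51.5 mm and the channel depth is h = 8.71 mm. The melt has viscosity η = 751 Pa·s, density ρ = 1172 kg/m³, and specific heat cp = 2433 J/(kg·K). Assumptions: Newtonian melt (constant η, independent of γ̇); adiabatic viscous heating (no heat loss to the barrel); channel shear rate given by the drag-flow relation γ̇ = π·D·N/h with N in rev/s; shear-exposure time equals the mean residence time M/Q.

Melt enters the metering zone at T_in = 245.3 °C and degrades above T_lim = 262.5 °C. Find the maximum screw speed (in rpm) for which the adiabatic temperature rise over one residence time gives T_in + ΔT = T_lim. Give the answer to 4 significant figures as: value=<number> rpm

Convert throughput: Q = 189.5 kg/h = 189.5/3600 = 0.0526389 kg/s
t_res = M / Q_s = 5.23 ÷ 0.0526389 = 99.3562 s
Geometry in SI: D = 51.5 mm → 0.0515 m, h = 8.71 mm → 0.00871 m
Allowable rise: ΔT_a = T_lim − T_in = 262.5 − 245.3 = 17.2 K
Invert ΔT = ηγ̇²t_res/(ρcp) for γ̇: γ̇_max² = ΔT_a ρ cp / (η t_res) = 17.2·1172·2433 / (751·99.3562) = 657.299 s⁻²
γ̇_max = sqrt(657.299) = 25.6379 s⁻¹
N_max = γ̇_max h / (πD) = 25.6379·0.00871/(π·0.0515) = 1.3802 rev/s → ×60 = 82.8121 rpm

value=82.81 rpm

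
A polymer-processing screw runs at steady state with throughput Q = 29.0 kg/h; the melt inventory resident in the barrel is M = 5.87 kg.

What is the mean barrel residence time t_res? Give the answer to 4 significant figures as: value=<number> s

Throughput in SI: Q_s = 29.0 kg/h ÷ 3600 s/h = 0.00805556 kg/s
t_res = M / Q_s = 5.87 ÷ 0.00805556 = 728.69 s

value=728.7 s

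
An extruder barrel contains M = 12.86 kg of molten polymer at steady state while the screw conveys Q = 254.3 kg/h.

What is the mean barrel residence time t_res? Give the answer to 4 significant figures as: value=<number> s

Convert throughput: Q = 254.3 kg/h = 254.3/3600 = 0.0706389 kg/s
Mean residence time: t_res = M/Q_s = 12.86 kg / 0.0706389 kg/s = 182.053 s

value=182.1 s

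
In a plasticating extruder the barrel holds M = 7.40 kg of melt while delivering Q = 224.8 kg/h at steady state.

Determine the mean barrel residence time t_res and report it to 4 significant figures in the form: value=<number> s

value=118.5 s

Q_s = Q / 3600 = 224.8 / 3600 = 0.0624444 kg/s
Mean residence time: t_res = M/Q_s = 7.40 kg / 0.0624444 kg/s = 118.505 s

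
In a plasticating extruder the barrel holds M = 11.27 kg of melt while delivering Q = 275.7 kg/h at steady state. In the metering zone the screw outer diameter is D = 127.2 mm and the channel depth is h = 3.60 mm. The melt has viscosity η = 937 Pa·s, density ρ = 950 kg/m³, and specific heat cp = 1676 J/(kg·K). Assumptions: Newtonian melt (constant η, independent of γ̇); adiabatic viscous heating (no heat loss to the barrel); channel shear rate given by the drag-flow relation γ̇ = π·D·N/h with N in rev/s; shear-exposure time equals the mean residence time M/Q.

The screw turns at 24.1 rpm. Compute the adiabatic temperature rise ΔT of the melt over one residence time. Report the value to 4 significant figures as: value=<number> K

Throughput in SI: Q_s = 275.7 kg/h ÷ 3600 s/h = 0.0765833 kg/s
t_res = M / Q_s = 11.27 ÷ 0.0765833 = 147.16 s
Geometry in metres: D = 127.2 mm → 0.1272 m, h = 3.60 mm → 0.0036 m; screw speed N = 24.1 rpm = 0.401667 rev/s
γ̇ = π·D·N / h = π · 0.1272 · 0.401667 / 0.0036 = 44.5862 s⁻¹
ΔT = η·γ̇²·t_res/(ρ·cp) = [937 × 44.5862² × 147.16] / [950 × 1676] = 172.16 K

value=172.2 K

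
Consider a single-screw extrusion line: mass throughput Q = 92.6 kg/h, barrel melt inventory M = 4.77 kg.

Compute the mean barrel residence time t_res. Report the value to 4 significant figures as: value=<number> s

value=185.4 s

Throughput in SI: Q_s = 92.6 kg/h ÷ 3600 s/h = 0.0257222 kg/s
t_res = M / Q_s = 4.77 ÷ 0.0257222 = 185.443 s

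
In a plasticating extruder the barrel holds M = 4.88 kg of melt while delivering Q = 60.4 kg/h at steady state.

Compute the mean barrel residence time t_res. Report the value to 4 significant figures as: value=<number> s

value=290.9 s

Throughput in SI: Q_s = 60.4 kg/h ÷ 3600 s/h = 0.0167778 kg/s
t_res = M / Q_s = 4.88 ÷ 0.0167778 = 290.861 s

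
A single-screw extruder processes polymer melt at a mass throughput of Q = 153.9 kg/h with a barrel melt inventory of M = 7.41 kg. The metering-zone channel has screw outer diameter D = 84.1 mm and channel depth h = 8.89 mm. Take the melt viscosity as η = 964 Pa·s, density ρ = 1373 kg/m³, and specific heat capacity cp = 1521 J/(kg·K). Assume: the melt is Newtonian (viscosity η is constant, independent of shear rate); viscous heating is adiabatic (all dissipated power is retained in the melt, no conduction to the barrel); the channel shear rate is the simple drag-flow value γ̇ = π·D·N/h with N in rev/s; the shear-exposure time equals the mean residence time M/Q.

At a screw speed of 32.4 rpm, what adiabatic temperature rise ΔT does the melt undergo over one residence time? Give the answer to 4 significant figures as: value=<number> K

value=20.61 K

Throughput in SI: Q_s = 153.9 kg/h ÷ 3600 s/h = 0.04275 kg/s
t_res = M / Q_s = 7.41 / 0.04275 = 173.333 s
Convert to SI: D = 0.0841 m, h = 0.00889 m, N = 32.4/60 = 0.54 rev/s
γ̇ = π D N / h = (π)(0.0841)(0.54) / 0.00889 = 16.0486 s⁻¹
ΔT = η·γ̇²·t_res / (ρ·cp) = 964 · (16.0486)² · 173.333 / (1373 · 1521) = 20.608 K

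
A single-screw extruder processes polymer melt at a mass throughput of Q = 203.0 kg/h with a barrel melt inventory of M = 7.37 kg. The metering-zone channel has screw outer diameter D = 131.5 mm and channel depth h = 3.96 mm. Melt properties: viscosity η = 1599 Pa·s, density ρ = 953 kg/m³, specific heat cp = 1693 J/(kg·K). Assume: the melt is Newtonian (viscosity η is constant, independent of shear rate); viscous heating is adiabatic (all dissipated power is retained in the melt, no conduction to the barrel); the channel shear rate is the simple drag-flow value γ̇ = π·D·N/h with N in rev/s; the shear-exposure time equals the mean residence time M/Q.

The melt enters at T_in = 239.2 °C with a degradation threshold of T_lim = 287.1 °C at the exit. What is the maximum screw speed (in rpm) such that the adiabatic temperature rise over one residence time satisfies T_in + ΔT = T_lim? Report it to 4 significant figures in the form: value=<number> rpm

Convert throughput: Q = 203.0 kg/h = 203.0/3600 = 0.0563889 kg/s
t_res = M / Q_s = 7.37 / 0.0563889 = 130.7 s
Geometry in SI: D = 131.5 mm → 0.1315 m, h = 3.96 mm → 0.00396 m
Allowable rise: ΔT_a = T_lim − T_in = 287.1 − 239.2 = 47.9 K
Invert ΔT = ηγ̇²t_res/(ρcp) for γ̇: γ̇_max² = ΔT_a ρ cp / (η t_res) = 47.9·953·1693 / (1599·130.7) = 369.797 s⁻²
γ̇_max = sqrt(369.797) = 19.2301 s⁻¹
N_max = γ̇_max h / (πD) = 19.2301·0.00396/(π·0.1315) = 0.184332 rev/s → ×60 = 11.0599 rpm

value=11.06 rpm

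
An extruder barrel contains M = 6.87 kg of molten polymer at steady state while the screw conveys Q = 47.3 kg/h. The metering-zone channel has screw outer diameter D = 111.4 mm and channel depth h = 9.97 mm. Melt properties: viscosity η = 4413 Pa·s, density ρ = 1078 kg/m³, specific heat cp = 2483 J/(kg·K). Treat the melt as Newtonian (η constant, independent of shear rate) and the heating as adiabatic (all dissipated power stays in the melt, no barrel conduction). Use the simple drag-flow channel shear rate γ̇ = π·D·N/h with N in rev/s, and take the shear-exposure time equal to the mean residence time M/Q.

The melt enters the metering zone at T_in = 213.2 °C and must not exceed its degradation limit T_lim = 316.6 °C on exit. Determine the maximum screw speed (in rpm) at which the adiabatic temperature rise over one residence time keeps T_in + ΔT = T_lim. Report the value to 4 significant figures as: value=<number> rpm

value=18.72 rpm

Convert throughput: Q = 47.3 kg/h = 47.3/3600 = 0.0131389 kg/s
Mean residence time: t_res = M/Q_s = 6.87 kg / 0.0131389 kg/s = 522.875 s
D = 111.4 mm = 0.1114 m;  h = 9.97 mm = 0.00997 m
ΔT_a = T_lim − T_in = 316.6 − 213.2 = 103.4 K
γ̇_max² = ΔT_a·ρ·cp/(η·t_res) = 103.4·1078·2483/(4413·522.875) = 119.946 s⁻²
γ̇_max = sqrt(119.946) = 10.952 s⁻¹
N_max = γ̇_max·h / (π·D) = 10.952 · 0.00997 / (π · 0.1114) = 0.311998 rev/s = 18.7199 rpm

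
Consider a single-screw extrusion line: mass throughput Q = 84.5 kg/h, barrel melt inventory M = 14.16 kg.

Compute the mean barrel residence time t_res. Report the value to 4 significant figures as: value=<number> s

Q_s = Q / 3600 = 84.5 / 3600 = 0.0234722 kg/s
t_res = M / Q_s = 14.16 / 0.0234722 = 603.266 s

value=603.3 s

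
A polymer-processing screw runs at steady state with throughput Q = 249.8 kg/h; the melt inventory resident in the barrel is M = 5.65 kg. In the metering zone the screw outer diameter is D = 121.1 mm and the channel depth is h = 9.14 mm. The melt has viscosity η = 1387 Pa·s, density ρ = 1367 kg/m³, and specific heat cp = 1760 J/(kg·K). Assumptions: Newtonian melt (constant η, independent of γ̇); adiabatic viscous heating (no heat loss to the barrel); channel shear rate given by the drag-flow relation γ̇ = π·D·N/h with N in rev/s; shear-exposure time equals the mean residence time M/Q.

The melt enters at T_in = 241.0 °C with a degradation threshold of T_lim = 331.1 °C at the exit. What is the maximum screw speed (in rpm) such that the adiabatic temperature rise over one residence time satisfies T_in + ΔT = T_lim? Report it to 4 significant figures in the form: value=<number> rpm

Q_s = Q / 3600 = 249.8 / 3600 = 0.0693889 kg/s
t_res = M / Q_s = 5.65 ÷ 0.0693889 = 81.4251 s
Convert to metres: D = 0.1211 m, h = 0.00914 m
Allowable rise: ΔT_a = T_lim − T_in = 331.1 − 241.0 = 90.1 K
γ̇_max² = ΔT_a·ρ·cp/(η·t_res) = 90.1·1367·1760/(1387·81.4251) = 1919.42 s⁻²
Take the square root: γ̇_max = √(1919.42) = 43.8112 s⁻¹
N_max = γ̇_max·h / (π·D) = 43.8112 · 0.00914 / (π · 0.1211) = 1.05254 rev/s = 63.1523 rpm

value=63.15 rpm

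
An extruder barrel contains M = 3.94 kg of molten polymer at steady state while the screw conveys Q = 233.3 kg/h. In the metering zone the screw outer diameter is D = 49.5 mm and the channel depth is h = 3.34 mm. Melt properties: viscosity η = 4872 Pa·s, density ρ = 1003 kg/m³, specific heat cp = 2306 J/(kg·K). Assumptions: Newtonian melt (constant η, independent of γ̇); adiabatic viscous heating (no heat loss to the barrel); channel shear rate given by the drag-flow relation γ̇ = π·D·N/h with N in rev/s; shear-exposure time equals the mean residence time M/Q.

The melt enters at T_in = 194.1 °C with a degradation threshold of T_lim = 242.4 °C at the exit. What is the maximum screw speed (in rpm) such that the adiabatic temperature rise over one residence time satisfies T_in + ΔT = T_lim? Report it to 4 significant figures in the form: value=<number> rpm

Q_s = Q / 3600 = 233.3 / 3600 = 0.0648056 kg/s
Mean residence time: t_res = M/Q_s = 3.94 kg / 0.0648056 kg/s = 60.7973 s
Geometry in SI: D = 49.5 mm → 0.0495 m, h = 3.34 mm → 0.00334 m
ΔT_a = T_lim − T_in = 242.4 − 194.1 = 48.3 K
Invert ΔT = ηγ̇²t_res/(ρcp) for γ̇: γ̇_max² = ΔT_a ρ cp / (η t_res) = 48.3·1003·2306 / (4872·60.7973) = 377.152 s⁻²
Take the square root: γ̇_max = √(377.152) = 19.4204 s⁻¹
N_max = γ̇_max h / (πD) = 19.4204·0.00334/(π·0.0495) = 0.417109 rev/s → ×60 = 25.0265 rpm

value=25.03 rpm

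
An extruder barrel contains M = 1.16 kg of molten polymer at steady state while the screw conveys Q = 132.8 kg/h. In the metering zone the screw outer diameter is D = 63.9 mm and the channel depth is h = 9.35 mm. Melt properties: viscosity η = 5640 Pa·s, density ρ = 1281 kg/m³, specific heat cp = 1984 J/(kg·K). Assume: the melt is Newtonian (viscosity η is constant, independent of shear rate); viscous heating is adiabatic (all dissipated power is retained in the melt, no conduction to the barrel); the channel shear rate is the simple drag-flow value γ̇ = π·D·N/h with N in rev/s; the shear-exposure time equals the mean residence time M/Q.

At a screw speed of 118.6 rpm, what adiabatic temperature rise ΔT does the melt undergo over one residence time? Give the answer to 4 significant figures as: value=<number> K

value=125.7 K

Q_s = Q / 3600 = 132.8 / 3600 = 0.0368889 kg/s
t_res = M / Q_s = 1.16 / 0.0368889 = 31.4458 s
Convert to SI: D = 0.0639 m, h = 0.00935 m, N = 118.6/60 = 1.97667 rev/s
Shear rate: γ̇ = πDN/h = π·0.0639·1.97667/0.00935 = 42.4397 s⁻¹
Adiabatic rise: ΔT = η γ̇² t_res / (ρ cp) = 5640·(42.4397)²·31.4458 / (1281·1984) = 125.689 K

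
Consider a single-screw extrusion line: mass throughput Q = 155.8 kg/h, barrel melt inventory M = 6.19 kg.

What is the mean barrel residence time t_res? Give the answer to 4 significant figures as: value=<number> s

value=143.0 s

Throughput in SI: Q_s = 155.8 kg/h ÷ 3600 s/h = 0.0432778 kg/s
t_res = M / Q_s = 6.19 ÷ 0.0432778 = 143.03 s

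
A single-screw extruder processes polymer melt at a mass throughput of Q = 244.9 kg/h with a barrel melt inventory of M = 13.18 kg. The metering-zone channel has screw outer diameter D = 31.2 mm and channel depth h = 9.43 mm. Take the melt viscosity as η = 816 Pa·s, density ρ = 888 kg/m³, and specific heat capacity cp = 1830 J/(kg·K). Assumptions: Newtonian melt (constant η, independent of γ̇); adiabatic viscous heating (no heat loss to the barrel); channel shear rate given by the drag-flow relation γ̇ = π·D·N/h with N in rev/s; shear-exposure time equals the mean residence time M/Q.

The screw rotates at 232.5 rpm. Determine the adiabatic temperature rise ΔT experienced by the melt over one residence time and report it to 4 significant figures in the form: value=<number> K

Convert throughput: Q = 244.9 kg/h = 244.9/3600 = 0.0680278 kg/s
t_res = M / Q_s = 13.18 ÷ 0.0680278 = 193.744 s
D = 31.2 mm = 0.0312 m;  h = 9.43 mm = 0.00943 m;  N = 232.5 rpm / 60 = 3.875 rev/s
Shear rate: γ̇ = πDN/h = π·0.0312·3.875/0.00943 = 40.2777 s⁻¹
ΔT = η·γ̇²·t_res / (ρ·cp) = 816 · (40.2777)² · 193.744 / (888 · 1830) = 157.828 K

value=157.8 K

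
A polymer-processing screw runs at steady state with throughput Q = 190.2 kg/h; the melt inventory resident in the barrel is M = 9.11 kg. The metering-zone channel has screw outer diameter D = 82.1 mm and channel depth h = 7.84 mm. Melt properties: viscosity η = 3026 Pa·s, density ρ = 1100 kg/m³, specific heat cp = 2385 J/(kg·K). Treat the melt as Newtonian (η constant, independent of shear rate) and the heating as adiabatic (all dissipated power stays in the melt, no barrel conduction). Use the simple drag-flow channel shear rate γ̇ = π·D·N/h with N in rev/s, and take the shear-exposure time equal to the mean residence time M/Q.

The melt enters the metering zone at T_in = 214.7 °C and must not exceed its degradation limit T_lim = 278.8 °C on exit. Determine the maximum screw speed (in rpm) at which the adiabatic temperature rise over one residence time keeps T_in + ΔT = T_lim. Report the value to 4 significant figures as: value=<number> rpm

value=32.74 rpm

Throughput in SI: Q_s = 190.2 kg/h ÷ 3600 s/h = 0.0528333 kg/s
t_res = M / Q_s = 9.11 ÷ 0.0528333 = 172.429 s
Convert to metres: D = 0.0821 m, h = 0.00784 m
ΔT_a = T_lim − T_in = 278.8 °C − 214.7 °C = 64.1 K
γ̇_max² = ΔT_a·ρ·cp/(η·t_res) = 64.1·1100·2385/(3026·172.429) = 322.3 s⁻²
Take the square root: γ̇_max = √(322.3) = 17.9527 s⁻¹
N_max = γ̇_max h / (πD) = 17.9527·0.00784/(π·0.0821) = 0.545699 rev/s → ×60 = 32.7419 rpm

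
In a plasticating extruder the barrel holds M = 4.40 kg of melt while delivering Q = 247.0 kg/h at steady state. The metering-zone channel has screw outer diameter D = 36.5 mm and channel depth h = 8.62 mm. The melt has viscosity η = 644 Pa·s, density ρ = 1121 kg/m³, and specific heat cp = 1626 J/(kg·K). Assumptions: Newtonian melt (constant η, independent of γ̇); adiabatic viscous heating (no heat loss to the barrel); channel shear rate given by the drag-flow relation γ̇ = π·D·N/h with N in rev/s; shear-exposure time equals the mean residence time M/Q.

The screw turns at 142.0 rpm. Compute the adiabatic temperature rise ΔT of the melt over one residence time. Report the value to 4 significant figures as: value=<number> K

value=22.46 K

Q_s = Q / 3600 = 247.0 / 3600 = 0.0686111 kg/s
t_res = M / Q_s = 4.40 ÷ 0.0686111 = 64.1296 s
Convert to SI: D = 0.0365 m, h = 0.00862 m, N = 142.0/60 = 2.36667 rev/s
Shear rate: γ̇ = πDN/h = π·0.0365·2.36667/0.00862 = 31.4827 s⁻¹
Adiabatic rise: ΔT = η γ̇² t_res / (ρ cp) = 644·(31.4827)²·64.1296 / (1121·1626) = 22.4576 K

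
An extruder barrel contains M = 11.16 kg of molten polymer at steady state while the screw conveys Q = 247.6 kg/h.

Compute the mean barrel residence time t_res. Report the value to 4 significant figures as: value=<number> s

Q_s = Q / 3600 = 247.6 / 3600 = 0.0687778 kg/s
t_res = M / Q_s = 11.16 ÷ 0.0687778 = 162.262 s

value=162.3 s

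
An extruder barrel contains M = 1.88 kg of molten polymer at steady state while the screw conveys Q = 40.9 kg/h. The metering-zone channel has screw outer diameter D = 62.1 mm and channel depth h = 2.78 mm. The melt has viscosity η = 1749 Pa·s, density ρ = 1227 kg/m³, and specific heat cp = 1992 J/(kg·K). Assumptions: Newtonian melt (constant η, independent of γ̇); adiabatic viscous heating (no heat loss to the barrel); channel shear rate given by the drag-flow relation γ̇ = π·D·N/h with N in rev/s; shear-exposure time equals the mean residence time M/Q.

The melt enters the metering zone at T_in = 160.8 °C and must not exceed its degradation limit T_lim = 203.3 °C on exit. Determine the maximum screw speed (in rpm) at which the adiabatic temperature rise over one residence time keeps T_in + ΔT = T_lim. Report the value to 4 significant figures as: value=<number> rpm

Convert throughput: Q = 40.9 kg/h = 40.9/3600 = 0.0113611 kg/s
Mean residence time: t_res = M/Q_s = 1.88 kg / 0.0113611 kg/s = 165.477 s
Convert to metres: D = 0.0621 m, h = 0.00278 m
ΔT_a = T_lim − T_in = 203.3 − 160.8 = 42.5 K
γ̇_max² = ΔT_a·ρ·cp / (η·t_res) = [42.5 × 1227 × 1992] / [1749 × 165.477] = 358.919 s⁻²
Take the square root: γ̇_max = √(358.919) = 18.9451 s⁻¹
N_max = γ̇_max h / (πD) = 18.9451·0.00278/(π·0.0621) = 0.269961 rev/s → ×60 = 16.1977 rpm

value=16.20 rpm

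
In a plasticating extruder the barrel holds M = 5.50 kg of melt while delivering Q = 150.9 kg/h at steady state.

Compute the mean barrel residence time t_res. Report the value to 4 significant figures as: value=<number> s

Throughput in SI: Q_s = 150.9 kg/h ÷ 3600 s/h = 0.0419167 kg/s
Mean residence time: t_res = M/Q_s = 5.50 kg / 0.0419167 kg/s = 131.213 s

value=131.2 s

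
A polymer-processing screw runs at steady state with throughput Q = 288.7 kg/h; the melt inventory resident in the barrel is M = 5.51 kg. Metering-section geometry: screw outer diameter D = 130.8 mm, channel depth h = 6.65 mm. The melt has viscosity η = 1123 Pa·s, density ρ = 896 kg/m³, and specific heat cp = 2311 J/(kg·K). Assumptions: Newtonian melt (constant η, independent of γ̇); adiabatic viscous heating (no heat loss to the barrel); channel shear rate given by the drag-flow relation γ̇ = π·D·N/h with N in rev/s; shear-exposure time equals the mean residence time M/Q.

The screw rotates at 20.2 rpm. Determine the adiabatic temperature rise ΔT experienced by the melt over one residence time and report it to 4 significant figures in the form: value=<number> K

value=16.13 K

Convert throughput: Q = 288.7 kg/h = 288.7/3600 = 0.0801944 kg/s
t_res = M / Q_s = 5.51 / 0.0801944 = 68.708 s
Convert to SI: D = 0.1308 m, h = 0.00665 m, N = 20.2/60 = 0.336667 rev/s
Shear rate: γ̇ = πDN/h = π·0.1308·0.336667/0.00665 = 20.8035 s⁻¹
ΔT = η·γ̇²·t_res/(ρ·cp) = [1123 × 20.8035² × 68.708] / [896 × 2311] = 16.1269 K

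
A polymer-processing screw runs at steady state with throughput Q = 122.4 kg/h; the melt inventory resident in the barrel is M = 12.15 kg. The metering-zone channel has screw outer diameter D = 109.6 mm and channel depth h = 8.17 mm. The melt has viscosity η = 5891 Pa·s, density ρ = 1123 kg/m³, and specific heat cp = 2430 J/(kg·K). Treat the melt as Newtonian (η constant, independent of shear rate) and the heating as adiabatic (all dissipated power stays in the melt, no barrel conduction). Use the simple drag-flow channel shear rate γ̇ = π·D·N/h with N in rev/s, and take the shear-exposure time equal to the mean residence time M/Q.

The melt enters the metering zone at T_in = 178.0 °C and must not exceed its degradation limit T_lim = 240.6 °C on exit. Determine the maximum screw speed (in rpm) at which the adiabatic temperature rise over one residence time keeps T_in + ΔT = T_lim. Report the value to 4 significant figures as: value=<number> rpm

Q_s = Q / 3600 = 122.4 / 3600 = 0.034 kg/s
t_res = M / Q_s = 12.15 ÷ 0.034 = 357.353 s
Geometry in SI: D = 109.6 mm → 0.1096 m, h = 8.17 mm → 0.00817 m
ΔT_a = T_lim − T_in = 240.6 − 178.0 = 62.6 K
Invert ΔT = ηγ̇²t_res/(ρcp) for γ̇: γ̇_max² = ΔT_a ρ cp / (η t_res) = 62.6·1123·2430 / (5891·357.353) = 81.1473 s⁻²
γ̇_max = sqrt(81.1473) = 9.00818 s⁻¹
Solve γ̇ = πDN/h for N: N_max = γ̇_max·h/(π·D) = 9.00818 × 0.00817 / (π × 0.1096) = 0.213746 rev/s = 12.8248 rpm

value=12.82 rpm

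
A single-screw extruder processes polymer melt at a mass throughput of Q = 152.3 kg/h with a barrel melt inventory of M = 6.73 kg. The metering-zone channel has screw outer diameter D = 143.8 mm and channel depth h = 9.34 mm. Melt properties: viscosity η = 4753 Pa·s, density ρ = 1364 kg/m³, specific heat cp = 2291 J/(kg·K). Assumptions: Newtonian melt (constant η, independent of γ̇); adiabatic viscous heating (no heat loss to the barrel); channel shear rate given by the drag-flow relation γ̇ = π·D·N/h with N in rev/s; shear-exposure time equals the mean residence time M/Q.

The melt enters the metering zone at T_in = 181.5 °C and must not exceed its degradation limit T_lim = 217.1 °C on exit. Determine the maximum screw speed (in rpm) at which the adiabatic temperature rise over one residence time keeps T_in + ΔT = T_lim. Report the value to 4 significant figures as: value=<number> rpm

value=15.05 rpm

Convert throughput: Q = 152.3 kg/h = 152.3/3600 = 0.0423056 kg/s
t_res = M / Q_s = 6.73 / 0.0423056 = 159.081 s
D = 143.8 mm = 0.1438 m;  h = 9.34 mm = 0.00934 m
ΔT_a = T_lim − T_in = 217.1 °C − 181.5 °C = 35.6 K
γ̇_max² = ΔT_a·ρ·cp / (η·t_res) = [35.6 × 1364 × 2291] / [4753 × 159.081] = 147.131 s⁻²
Take the square root: γ̇_max = √(147.131) = 12.1298 s⁻¹
N_max = γ̇_max h / (πD) = 12.1298·0.00934/(π·0.1438) = 0.250778 rev/s → ×60 = 15.0467 rpm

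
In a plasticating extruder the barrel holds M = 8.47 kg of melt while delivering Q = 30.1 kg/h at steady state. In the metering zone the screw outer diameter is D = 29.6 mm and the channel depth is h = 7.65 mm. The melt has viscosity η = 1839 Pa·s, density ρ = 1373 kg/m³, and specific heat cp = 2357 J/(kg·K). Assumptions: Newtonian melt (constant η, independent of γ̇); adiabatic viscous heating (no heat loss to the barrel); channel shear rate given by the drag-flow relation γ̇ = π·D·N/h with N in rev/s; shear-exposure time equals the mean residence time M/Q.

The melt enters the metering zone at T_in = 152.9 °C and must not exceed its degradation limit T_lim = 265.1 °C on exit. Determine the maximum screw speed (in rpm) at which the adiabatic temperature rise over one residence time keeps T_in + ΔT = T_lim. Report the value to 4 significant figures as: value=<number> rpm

Throughput in SI: Q_s = 30.1 kg/h ÷ 3600 s/h = 0.00836111 kg/s
t_res = M / Q_s = 8.47 / 0.00836111 = 1013.02 s
Convert to metres: D = 0.0296 m, h = 0.00765 m
ΔT_a = T_lim − T_in = 265.1 − 152.9 = 112.2 K
Invert ΔT = ηγ̇²t_res/(ρcp) for γ̇: γ̇_max² = ΔT_a ρ cp / (η t_res) = 112.2·1373·2357 / (1839·1013.02) = 194.904 s⁻²
γ̇_max = sqrt(194.904) = 13.9608 s⁻¹
Solve γ̇ = πDN/h for N: N_max = γ̇_max·h/(π·D) = 13.9608 × 0.00765 / (π × 0.0296) = 1.1485 rev/s = 68.91 rpm

value=68.91 rpm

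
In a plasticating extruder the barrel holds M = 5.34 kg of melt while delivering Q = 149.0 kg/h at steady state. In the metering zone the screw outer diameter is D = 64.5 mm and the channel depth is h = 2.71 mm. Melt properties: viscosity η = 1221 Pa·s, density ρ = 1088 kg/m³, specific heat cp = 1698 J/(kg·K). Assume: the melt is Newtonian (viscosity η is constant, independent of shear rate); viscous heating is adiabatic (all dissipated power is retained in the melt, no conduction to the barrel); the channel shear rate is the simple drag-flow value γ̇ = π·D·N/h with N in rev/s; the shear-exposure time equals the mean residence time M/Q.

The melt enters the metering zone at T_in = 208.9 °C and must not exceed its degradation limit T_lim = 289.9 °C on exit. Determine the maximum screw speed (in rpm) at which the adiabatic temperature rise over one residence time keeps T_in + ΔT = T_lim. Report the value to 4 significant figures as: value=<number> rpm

Q_s = Q / 3600 = 149.0 / 3600 = 0.0413889 kg/s
t_res = M / Q_s = 5.34 ÷ 0.0413889 = 129.02 s
D = 64.5 mm = 0.0645 m;  h = 2.71 mm = 0.00271 m
Allowable rise: ΔT_a = T_lim − T_in = 289.9 − 208.9 = 81 K
Invert ΔT = ηγ̇²t_res/(ρcp) for γ̇: γ̇_max² = ΔT_a ρ cp / (η t_res) = 81·1088·1698 / (1221·129.02) = 949.901 s⁻²
γ̇_max = sqrt(949.901) = 30.8205 s⁻¹
N_max = γ̇_max·h / (π·D) = 30.8205 · 0.00271 / (π · 0.0645) = 0.412191 rev/s = 24.7315 rpm

value=24.73 rpm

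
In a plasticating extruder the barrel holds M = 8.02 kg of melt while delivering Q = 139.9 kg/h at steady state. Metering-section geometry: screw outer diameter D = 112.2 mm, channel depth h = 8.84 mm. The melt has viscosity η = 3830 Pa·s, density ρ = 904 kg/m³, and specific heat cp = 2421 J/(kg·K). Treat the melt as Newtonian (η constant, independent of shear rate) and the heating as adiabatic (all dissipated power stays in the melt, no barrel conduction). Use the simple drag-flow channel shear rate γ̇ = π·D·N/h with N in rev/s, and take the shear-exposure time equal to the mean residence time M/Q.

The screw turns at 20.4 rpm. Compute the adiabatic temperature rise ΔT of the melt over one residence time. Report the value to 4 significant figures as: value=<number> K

value=66.38 K

Convert throughput: Q = 139.9 kg/h = 139.9/3600 = 0.0388611 kg/s
Mean residence time: t_res = M/Q_s = 8.02 kg / 0.0388611 kg/s = 206.376 s
Geometry in metres: D = 112.2 mm → 0.1122 m, h = 8.84 mm → 0.00884 m; screw speed N = 20.4 rpm = 0.34 rev/s
γ̇ = π D N / h = (π)(0.1122)(0.34) / 0.00884 = 13.5572 s⁻¹
ΔT = η·γ̇²·t_res/(ρ·cp) = [3830 × 13.5572² × 206.376] / [904 × 2421] = 66.3794 K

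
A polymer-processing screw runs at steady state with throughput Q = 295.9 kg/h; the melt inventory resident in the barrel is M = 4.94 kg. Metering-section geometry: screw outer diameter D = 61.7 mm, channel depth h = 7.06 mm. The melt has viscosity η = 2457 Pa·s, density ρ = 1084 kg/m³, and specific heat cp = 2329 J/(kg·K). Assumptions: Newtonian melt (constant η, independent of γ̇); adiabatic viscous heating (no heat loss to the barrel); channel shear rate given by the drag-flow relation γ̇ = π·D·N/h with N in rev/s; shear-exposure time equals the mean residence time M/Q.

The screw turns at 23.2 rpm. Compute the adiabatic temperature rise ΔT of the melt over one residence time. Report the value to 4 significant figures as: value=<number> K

value=6.592 K

Throughput in SI: Q_s = 295.9 kg/h ÷ 3600 s/h = 0.0821944 kg/s
Mean residence time: t_res = M/Q_s = 4.94 kg / 0.0821944 kg/s = 60.1014 s
Convert to SI: D = 0.0617 m, h = 0.00706 m, N = 23.2/60 = 0.386667 rev/s
Shear rate: γ̇ = πDN/h = π·0.0617·0.386667/0.00706 = 10.6162 s⁻¹
ΔT = η·γ̇²·t_res / (ρ·cp) = 2457 · (10.6162)² · 60.1014 / (1084 · 2329) = 6.59212 K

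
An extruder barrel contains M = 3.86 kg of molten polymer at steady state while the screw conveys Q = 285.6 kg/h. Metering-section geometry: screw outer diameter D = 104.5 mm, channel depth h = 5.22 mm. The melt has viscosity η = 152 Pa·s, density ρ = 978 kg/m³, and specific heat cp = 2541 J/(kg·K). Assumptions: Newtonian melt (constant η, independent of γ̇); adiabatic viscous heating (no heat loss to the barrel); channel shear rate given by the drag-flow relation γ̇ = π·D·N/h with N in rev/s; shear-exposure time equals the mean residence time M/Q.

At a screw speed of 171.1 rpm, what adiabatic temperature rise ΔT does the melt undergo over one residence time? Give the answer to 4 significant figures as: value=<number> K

Throughput in SI: Q_s = 285.6 kg/h ÷ 3600 s/h = 0.0793333 kg/s
Mean residence time: t_res = M/Q_s = 3.86 kg / 0.0793333 kg/s = 48.6555 s
Convert to SI: D = 0.1045 m, h = 0.00522 m, N = 171.1/60 = 2.85167 rev/s
Shear rate: γ̇ = πDN/h = π·0.1045·2.85167/0.00522 = 179.347 s⁻¹
ΔT = η·γ̇²·t_res/(ρ·cp) = [152 × 179.347² × 48.6555] / [978 × 2541] = 95.7239 K

value=95.72 K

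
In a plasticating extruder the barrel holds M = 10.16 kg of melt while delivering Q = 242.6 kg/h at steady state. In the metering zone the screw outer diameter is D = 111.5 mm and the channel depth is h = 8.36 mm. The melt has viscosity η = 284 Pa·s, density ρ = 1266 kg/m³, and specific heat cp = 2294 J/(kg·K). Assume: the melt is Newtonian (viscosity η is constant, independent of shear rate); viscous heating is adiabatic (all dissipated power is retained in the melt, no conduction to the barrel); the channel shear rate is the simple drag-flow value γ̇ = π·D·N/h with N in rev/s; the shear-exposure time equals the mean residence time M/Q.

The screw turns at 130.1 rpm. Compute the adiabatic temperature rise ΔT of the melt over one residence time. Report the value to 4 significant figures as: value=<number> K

value=121.7 K

Throughput in SI: Q_s = 242.6 kg/h ÷ 3600 s/h = 0.0673889 kg/s
t_res = M / Q_s = 10.16 / 0.0673889 = 150.767 s
D = 111.5 mm = 0.1115 m;  h = 8.36 mm = 0.00836 m;  N = 130.1 rpm / 60 = 2.16833 rev/s
Shear rate: γ̇ = πDN/h = π·0.1115·2.16833/0.00836 = 90.8541 s⁻¹
ΔT = η·γ̇²·t_res/(ρ·cp) = [284 × 90.8541² × 150.767] / [1266 × 2294] = 121.699 K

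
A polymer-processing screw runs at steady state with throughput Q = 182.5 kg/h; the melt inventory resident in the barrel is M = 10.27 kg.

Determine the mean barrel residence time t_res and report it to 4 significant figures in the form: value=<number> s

Throughput in SI: Q_s = 182.5 kg/h ÷ 3600 s/h = 0.0506944 kg/s
t_res = M / Q_s = 10.27 ÷ 0.0506944 = 202.586 s

value=202.6 s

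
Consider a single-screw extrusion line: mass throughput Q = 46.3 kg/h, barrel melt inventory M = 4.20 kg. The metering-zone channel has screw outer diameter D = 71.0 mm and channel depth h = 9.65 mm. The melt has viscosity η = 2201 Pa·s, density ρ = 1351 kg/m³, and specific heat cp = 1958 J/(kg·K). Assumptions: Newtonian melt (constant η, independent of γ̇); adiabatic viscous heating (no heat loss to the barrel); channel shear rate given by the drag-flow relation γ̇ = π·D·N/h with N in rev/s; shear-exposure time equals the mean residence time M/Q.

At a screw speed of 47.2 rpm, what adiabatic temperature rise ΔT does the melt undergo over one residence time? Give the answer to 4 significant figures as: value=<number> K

Convert throughput: Q = 46.3 kg/h = 46.3/3600 = 0.0128611 kg/s
t_res = M / Q_s = 4.20 ÷ 0.0128611 = 326.566 s
Geometry in metres: D = 71.0 mm → 0.071 m, h = 9.65 mm → 0.00965 m; screw speed N = 47.2 rpm = 0.786667 rev/s
Shear rate: γ̇ = πDN/h = π·0.071·0.786667/0.00965 = 18.1833 s⁻¹
Adiabatic rise: ΔT = η γ̇² t_res / (ρ cp) = 2201·(18.1833)²·326.566 / (1351·1958) = 89.8393 K

value=89.84 K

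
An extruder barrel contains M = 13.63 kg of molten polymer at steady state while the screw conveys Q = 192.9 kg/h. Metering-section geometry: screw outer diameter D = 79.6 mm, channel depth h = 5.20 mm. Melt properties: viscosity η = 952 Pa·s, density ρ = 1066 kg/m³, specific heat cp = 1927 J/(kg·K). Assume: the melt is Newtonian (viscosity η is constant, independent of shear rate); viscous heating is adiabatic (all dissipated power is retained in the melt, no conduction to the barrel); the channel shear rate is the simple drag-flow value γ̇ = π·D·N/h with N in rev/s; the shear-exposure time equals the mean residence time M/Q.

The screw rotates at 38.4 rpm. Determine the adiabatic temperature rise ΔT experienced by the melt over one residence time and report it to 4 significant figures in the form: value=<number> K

value=111.7 K

Convert throughput: Q = 192.9 kg/h = 192.9/3600 = 0.0535833 kg/s
t_res = M / Q_s = 13.63 / 0.0535833 = 254.37 s
Convert to SI: D = 0.0796 m, h = 0.0052 m, N = 38.4/60 = 0.64 rev/s
γ̇ = π·D·N / h = π · 0.0796 · 0.64 / 0.0052 = 30.7779 s⁻¹
Adiabatic rise: ΔT = η γ̇² t_res / (ρ cp) = 952·(30.7779)²·254.37 / (1066·1927) = 111.672 K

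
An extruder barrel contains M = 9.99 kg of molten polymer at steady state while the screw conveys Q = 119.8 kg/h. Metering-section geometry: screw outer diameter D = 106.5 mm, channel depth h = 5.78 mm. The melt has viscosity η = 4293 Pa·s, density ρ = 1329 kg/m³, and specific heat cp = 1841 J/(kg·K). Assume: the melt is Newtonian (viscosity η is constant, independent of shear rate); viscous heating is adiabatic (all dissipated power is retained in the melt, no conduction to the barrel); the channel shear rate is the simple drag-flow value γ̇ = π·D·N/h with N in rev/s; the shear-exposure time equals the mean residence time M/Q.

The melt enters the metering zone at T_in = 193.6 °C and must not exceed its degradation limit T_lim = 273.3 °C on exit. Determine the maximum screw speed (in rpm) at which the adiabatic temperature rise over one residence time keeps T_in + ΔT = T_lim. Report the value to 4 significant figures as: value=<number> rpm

Convert throughput: Q = 119.8 kg/h = 119.8/3600 = 0.0332778 kg/s
t_res = M / Q_s = 9.99 ÷ 0.0332778 = 300.2 s
D = 106.5 mm = 0.1065 m;  h = 5.78 mm = 0.00578 m
ΔT_a = T_lim − T_in = 273.3 − 193.6 = 79.7 K
Invert ΔT = ηγ̇²t_res/(ρcp) for γ̇: γ̇_max² = ΔT_a ρ cp / (η t_res) = 79.7·1329·1841 / (4293·300.2) = 151.309 s⁻²
γ̇_max = √151.309 = 12.3008 s⁻¹
Solve γ̇ = πDN/h for N: N_max = γ̇_max·h/(π·D) = 12.3008 × 0.00578 / (π × 0.1065) = 0.212501 rev/s = 12.7501 rpm

value=12.75 rpm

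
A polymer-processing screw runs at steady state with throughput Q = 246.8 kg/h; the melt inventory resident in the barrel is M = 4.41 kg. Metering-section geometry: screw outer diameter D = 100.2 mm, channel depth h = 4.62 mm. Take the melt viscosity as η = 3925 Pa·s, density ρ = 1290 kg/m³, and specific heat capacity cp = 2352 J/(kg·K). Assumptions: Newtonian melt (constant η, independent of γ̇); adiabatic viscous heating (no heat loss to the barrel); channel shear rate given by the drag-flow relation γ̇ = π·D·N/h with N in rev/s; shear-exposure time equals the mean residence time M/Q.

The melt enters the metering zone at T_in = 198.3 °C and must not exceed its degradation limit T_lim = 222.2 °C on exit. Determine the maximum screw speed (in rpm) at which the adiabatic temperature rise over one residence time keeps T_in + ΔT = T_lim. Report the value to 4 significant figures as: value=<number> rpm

Throughput in SI: Q_s = 246.8 kg/h ÷ 3600 s/h = 0.0685556 kg/s
Mean residence time: t_res = M/Q_s = 4.41 kg / 0.0685556 kg/s = 64.3274 s
Convert to metres: D = 0.1002 m, h = 0.00462 m
ΔT_a = T_lim − T_in = 222.2 °C − 198.3 °C = 23.9 K
γ̇_max² = ΔT_a·ρ·cp / (η·t_res) = [23.9 × 1290 × 2352] / [3925 × 64.3274] = 287.203 s⁻²
Take the square root: γ̇_max = √(287.203) = 16.9471 s⁻¹
N_max = γ̇_max h / (πD) = 16.9471·0.00462/(π·0.1002) = 0.248725 rev/s → ×60 = 14.9235 rpm

value=14.92 rpm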